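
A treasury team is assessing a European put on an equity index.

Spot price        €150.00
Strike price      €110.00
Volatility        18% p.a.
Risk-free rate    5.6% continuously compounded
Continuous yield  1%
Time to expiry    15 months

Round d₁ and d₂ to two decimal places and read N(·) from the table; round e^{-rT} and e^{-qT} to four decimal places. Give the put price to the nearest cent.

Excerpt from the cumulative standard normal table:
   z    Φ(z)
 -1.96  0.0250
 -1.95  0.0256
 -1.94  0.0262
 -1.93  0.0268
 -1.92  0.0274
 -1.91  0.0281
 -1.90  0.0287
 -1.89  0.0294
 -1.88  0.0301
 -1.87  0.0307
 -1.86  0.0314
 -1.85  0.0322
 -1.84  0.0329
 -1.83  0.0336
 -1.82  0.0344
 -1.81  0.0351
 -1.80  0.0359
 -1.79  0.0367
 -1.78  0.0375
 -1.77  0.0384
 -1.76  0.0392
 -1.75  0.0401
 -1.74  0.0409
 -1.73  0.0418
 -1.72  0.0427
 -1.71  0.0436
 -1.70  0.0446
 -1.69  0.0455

€0.32

σ√T = 0.18 × 1.1180 = 0.2012
ln(S/K) + (r − q + σ²/2)T = ln(150/110) + (0.056 − 0.01 + 0.18²/2)·1.25 = 0.3102 + 0.0777 = 0.3879
d₁ = 0.3879 / 0.2012 = 1.9275 → 1.93
d₂ = d₁ − σ√T = 1.9275 − 0.2012 = 1.7263 → 1.73
exp(−qT) = exp(−0.01·1.25) = 0.9876;  exp(−rT) = exp(−0.056·1.25) = 0.9324
P = 110·0.9324·N(-1.73) − 150·0.9876·N(-1.93) = 110·0.9324·0.0418 − 150·0.9876·0.0268 = 4.2872 − 3.9702 = 0.3170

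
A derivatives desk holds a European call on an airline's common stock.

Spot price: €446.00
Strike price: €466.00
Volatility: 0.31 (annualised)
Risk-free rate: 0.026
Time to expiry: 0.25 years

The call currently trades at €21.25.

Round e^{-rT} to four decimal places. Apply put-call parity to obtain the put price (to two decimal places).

e^(−rT) = e^(−0.026·0.25) = 0.9935
Put-call parity: C − P = S − K·e^(−rT) = 446 − 466·0.9935 = 446 − 462.9710 = -16.9710
P = C − (C − P) = 21.25 − (-16.9710) = 38.2210

€38.22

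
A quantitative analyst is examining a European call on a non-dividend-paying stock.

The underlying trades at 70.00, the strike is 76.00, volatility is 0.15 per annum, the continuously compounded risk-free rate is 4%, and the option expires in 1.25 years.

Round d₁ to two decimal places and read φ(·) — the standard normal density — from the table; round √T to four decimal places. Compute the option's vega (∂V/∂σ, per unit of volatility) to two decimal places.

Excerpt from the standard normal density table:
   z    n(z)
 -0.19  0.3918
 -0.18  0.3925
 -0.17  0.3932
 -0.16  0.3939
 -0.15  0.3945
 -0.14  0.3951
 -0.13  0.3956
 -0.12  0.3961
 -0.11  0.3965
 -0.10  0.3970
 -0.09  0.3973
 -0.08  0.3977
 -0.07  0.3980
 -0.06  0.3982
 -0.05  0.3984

31.03

σ√T = 0.15 × 1.1180 = 0.1677
d₁ = [ln(70/76) + (0.04 + ½·0.15²)·1.25] / (σ√T) = (-0.0822 + 0.0641) / 0.1677 = -0.1084 ≈ -0.11
√T = √1.25 = 1.1180
φ(d₁) = φ(-0.11) = 0.3965
vega = S·φ(d₁)·√T = 70·0.3965·1.1180 = 31.0301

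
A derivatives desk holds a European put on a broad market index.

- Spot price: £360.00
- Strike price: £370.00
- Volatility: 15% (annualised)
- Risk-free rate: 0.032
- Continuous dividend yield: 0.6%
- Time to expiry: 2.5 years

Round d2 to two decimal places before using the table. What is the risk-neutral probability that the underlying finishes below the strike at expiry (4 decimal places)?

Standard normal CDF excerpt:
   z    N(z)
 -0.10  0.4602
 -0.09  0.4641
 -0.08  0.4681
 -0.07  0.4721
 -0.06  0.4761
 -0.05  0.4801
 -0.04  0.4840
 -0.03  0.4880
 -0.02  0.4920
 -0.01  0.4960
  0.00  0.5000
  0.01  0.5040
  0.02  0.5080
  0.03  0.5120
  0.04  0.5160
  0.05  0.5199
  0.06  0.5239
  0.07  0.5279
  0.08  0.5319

σ√T = 0.15 × 1.5811 = 0.2372
d₁ = [ln(360/370) + (0.032 − 0.006 + 0.15²/2)·2.5] / 0.2372 = [-0.0274 + 0.0931] / 0.2372 = 0.2771 which rounds to 0.28
d₂ = d₁ − σ√T = 0.2771 − 0.2372 = 0.0400 which rounds to 0.04
Pr(exercise) under Q = N(−d₂) = N(-0.04) = 0.4840

0.4840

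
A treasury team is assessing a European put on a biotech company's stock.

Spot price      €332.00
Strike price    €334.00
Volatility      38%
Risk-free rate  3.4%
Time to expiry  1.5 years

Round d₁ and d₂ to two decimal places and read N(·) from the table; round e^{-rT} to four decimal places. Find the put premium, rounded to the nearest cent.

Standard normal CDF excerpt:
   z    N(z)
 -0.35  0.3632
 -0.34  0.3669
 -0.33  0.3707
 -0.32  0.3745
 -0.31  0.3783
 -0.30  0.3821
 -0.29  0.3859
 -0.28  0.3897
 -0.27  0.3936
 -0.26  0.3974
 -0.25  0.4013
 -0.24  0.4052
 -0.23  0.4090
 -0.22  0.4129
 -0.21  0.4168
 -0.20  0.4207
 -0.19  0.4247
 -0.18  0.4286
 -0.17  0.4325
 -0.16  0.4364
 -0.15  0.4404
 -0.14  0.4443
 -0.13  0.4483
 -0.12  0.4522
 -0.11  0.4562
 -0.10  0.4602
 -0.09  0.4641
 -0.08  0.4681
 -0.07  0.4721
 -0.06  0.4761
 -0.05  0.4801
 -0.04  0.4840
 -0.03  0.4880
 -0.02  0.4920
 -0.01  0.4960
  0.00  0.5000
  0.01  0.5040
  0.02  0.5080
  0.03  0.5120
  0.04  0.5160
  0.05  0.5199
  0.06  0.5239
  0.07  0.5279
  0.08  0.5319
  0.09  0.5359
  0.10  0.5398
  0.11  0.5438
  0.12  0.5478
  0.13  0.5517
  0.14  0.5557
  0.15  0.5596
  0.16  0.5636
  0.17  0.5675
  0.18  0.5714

T = 1.5;  σ√T = 0.4654
ln(S/K) + (r + σ²/2)T = ln(332/334) + (0.034 + 0.38²/2)·1.5 = -0.0060 + 0.1593 = 0.1533
d₁ = 0.1533 / 0.4654 = 0.3294 ≈ 0.33
d₂ = d₁ − σ√T = 0.3294 − 0.4654 = -0.1360 ≈ -0.14
e^(−rT) = e^(−0.034·1.5) = 0.9503
P = 334·0.9503·N(0.14) − 332·N(-0.33) = 334·0.9503·0.5557 − 332·0.3707 = 176.3793 − 123.0724 = 53.3069

€53.31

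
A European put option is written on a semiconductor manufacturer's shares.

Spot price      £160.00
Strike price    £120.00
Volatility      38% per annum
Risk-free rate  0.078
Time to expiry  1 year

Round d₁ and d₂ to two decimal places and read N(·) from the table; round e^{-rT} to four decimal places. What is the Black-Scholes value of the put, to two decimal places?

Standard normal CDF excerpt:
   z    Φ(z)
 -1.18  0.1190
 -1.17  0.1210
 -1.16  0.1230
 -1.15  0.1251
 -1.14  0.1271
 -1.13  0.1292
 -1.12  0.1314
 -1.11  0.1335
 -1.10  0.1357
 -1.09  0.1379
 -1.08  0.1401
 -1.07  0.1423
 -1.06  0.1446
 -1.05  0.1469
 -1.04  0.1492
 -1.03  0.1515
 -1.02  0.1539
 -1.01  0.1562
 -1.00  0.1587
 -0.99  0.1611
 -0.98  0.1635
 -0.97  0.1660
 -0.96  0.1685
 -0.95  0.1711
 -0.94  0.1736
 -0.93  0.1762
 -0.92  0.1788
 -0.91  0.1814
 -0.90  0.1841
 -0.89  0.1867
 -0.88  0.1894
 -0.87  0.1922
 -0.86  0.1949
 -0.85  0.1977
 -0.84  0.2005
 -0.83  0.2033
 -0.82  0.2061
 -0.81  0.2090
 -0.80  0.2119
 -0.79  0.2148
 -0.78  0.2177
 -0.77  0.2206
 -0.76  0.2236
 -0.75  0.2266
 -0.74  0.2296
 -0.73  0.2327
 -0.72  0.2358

£4.47

σ√T = 0.38·√1 = 0.3800
d₁ = [ln(160/120) + (0.078 + 0.38²/2)·1] / 0.3800 = [0.2877 + 0.1502] / 0.3800 = 1.1523 ⇒ 1.15
d₂ = d₁ − σ√T = 1.1523 − 0.3800 = 0.7723 ⇒ 0.77
e^(−rT) = e^(−0.078·1) = 0.9250
P = 120·0.9250·N(-0.77) − 160·N(-1.15) = 120·0.9250·0.2206 − 160·0.1251 = 24.4866 − 20.0160 = 4.4706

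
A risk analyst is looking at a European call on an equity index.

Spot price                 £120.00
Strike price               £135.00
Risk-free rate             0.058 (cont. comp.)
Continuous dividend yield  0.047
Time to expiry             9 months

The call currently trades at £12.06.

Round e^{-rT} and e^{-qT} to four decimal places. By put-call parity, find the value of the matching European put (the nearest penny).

exp(−qT) = exp(−0.047·0.75) = 0.9654;  exp(−rT) = exp(−0.058·0.75) = 0.9574
Put-call parity: C − P = S·e^(−qT) − K·e^(−rT) = 120·0.9654 − 135·0.9574 = 115.8480 − 129.2490 = -13.4010
P = C − (C − P) = 12.06 − (-13.4010) = 25.4610

£25.46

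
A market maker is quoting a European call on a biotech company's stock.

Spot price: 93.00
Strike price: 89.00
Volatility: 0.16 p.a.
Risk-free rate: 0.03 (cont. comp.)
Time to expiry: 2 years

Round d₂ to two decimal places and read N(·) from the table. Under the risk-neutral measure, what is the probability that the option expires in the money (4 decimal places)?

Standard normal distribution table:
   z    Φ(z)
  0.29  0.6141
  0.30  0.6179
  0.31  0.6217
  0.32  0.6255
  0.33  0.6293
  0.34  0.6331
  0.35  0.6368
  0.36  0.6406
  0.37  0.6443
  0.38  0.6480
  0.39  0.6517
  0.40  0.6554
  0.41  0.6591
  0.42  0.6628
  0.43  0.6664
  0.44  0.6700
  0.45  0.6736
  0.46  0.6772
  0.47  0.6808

0.6368

T = 2;  σ√T = 0.2263
d₁ = [ln(93/89) + (0.03 + 0.16²/2)·2] / 0.2263 = [0.0440 + 0.0856] / 0.2263 = 0.5726 ⇒ 0.57
d₂ = d₁ − σ√T = 0.5726 − 0.2263 = 0.3463 ⇒ 0.35
Risk-neutral Pr[S_T > K] = N(d₂) = N(0.35) = 0.6368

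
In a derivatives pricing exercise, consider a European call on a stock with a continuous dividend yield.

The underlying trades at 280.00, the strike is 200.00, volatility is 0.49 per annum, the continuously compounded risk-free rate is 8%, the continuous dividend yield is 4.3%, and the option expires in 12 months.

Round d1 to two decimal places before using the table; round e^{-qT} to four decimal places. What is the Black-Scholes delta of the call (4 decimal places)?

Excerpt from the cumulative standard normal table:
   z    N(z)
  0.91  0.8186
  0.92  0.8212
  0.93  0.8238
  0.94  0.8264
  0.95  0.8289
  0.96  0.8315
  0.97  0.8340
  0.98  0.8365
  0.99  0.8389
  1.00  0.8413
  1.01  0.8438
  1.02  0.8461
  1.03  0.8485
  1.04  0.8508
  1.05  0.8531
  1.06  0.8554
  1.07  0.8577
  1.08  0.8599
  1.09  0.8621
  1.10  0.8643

T = 1;  σ√T = 0.4900
d₁ = [ln(280/200) + (0.08 − 0.043 + ½·0.49²)·1] / (σ√T) = (0.3365 + 0.1570) / 0.4900 = 1.0072 ⇒ 1.01
N(d₁) = N(1.01) = 0.8438
Δ_call = exp(−qT)·N(d₁) = 0.9579·0.8438 = 0.8083

0.8083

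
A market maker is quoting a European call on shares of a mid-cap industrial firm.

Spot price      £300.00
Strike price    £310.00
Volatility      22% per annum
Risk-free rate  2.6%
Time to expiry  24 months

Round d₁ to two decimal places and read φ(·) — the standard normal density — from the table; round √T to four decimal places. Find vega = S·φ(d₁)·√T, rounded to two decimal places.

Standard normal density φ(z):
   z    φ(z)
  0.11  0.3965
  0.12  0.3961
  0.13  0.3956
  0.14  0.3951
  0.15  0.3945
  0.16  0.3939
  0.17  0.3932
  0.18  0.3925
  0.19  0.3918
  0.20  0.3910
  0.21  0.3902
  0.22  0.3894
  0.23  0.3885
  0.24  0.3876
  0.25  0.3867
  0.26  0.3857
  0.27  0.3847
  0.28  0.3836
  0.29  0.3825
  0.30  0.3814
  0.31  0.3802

T = 2;  σ√T = 0.3111
d₁ = [ln(300/310) + (0.026 + ½·0.22²)·2] / (σ√T) = (-0.0328 + 0.1004) / 0.3111 = 0.2173 ≈ 0.22
√T = √2 = 1.4142
φ(d₁) = φ(0.22) = 0.3894
vega = S·φ(d₁)·√T = 300·0.3894·1.4142 = 165.2068

165.21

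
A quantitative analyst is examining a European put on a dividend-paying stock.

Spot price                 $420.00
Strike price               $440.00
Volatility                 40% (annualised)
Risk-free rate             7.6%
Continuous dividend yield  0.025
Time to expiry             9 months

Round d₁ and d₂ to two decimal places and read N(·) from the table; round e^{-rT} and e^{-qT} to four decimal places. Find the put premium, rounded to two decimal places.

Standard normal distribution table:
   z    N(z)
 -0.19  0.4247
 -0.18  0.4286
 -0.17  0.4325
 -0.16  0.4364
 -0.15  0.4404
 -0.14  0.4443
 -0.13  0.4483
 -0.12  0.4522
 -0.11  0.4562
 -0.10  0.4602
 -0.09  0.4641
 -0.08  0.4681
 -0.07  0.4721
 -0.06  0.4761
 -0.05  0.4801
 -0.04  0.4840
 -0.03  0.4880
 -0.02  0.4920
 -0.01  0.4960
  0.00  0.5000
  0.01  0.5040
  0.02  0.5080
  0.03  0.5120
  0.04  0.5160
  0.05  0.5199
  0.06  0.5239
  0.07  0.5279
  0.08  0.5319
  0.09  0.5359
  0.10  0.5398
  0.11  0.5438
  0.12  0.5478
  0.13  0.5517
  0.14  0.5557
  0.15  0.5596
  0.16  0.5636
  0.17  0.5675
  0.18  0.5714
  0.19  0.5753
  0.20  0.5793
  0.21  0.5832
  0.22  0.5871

$59.24

T = 0.75;  σ√T = 0.3464
d₁ = [ln(420/440) + (0.076 − 0.025 + ½·0.4²)·0.75] / (σ√T) = (-0.0465 + 0.0983) / 0.3464 = 0.1493 ≈ 0.15
d₂ = 0.1493 − 0.3464 = -0.1971 ≈ -0.20
exp(−qT) = exp(−0.025·0.75) = 0.9814;  exp(−rT) = exp(−0.076·0.75) = 0.9446
P = 440·0.9446·N(0.20) − 420·0.9814·N(-0.15) = 440·0.9446·0.5793 − 420·0.9814·0.4404 = 240.7710 − 181.5276 = 59.2434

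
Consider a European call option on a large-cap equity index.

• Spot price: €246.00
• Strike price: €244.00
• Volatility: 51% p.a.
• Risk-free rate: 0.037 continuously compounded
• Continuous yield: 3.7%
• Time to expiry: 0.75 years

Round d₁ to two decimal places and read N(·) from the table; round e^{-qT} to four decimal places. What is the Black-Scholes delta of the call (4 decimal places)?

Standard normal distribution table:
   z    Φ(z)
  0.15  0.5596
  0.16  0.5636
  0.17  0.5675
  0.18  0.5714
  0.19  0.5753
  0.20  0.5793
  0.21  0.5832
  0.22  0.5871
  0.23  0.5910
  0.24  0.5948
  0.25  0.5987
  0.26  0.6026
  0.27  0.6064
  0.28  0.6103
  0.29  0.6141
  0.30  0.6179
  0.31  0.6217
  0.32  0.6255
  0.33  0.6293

σ√T = 0.51 × 0.8660 = 0.4417
d₁ = [ln(246/244) + (0.037 − 0.037 + 0.51²/2)·0.75] / 0.4417 = [0.0082 + 0.0975] / 0.4417 = 0.2393 ⇒ 0.24
N(d₁) = N(0.24) = 0.5948
Δ_call = exp(−qT)·N(d₁) = 0.9726·0.5948 = 0.5785

0.5785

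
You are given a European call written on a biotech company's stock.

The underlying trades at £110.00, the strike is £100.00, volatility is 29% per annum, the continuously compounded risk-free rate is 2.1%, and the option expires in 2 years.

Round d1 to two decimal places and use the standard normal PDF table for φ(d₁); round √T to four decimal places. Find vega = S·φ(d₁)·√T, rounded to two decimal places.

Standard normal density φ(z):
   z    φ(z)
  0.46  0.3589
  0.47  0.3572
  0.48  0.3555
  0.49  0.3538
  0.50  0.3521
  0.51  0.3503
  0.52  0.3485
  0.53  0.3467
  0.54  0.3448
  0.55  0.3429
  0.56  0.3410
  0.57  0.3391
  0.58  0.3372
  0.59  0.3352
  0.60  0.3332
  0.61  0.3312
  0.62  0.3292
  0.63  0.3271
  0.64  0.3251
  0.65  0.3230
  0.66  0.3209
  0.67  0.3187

σ√T = 0.29 × 1.4142 = 0.4101
ln(S/K) + (r + σ²/2)T = ln(110/100) + (0.021 + 0.29²/2)·2 = 0.0953 + 0.1261 = 0.2214
d₁ = 0.2214 / 0.4101 = 0.5399 ≈ 0.54
√T = √2 = 1.4142
φ(d₁) = φ(0.54) = 0.3448
vega = S·φ(d₁)·√T = 110·0.3448·1.4142 = 53.6378
(Vega is the same for a European call and put with the same parameters.)

53.64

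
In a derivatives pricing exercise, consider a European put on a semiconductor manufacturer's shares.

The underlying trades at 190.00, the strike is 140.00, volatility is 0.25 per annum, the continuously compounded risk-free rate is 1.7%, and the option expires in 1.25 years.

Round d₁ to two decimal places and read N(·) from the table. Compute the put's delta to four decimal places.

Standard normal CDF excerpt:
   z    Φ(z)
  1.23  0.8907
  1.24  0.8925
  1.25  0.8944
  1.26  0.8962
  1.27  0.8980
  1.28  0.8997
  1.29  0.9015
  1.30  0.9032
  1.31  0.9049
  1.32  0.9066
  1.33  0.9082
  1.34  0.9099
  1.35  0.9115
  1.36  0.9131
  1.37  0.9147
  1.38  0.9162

-0.0951

σ√T = 0.25·√1.25 = 0.2795
ln(S/K) + (r + σ²/2)T = ln(190/140) + (0.017 + 0.25²/2)·1.25 = 0.3054 + 0.0603 = 0.3657
d₁ = 0.3657 / 0.2795 = 1.3083 → 1.31
N(d₁) = N(1.31) = 0.9049
Δ_put = N(d₁) − 1 = 0.9049 − 1 = -0.0951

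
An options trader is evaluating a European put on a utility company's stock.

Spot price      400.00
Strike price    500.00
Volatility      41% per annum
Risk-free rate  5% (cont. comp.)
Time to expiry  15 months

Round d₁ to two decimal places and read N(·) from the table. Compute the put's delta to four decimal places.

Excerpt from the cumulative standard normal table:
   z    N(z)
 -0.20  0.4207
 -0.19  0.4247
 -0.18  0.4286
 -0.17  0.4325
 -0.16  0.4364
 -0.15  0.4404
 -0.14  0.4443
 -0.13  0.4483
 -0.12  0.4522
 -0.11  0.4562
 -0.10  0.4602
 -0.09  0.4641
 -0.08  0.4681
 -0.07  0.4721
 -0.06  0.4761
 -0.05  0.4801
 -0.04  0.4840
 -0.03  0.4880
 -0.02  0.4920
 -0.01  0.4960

-0.5478

T = 1.25;  σ√T = 0.4584
d₁ = [ln(400/500) + (0.05 + 0.41²/2)·1.25] / 0.4584 = [-0.2231 + 0.1676] / 0.4584 = -0.1213 ⇒ -0.12
N(d₁) = N(-0.12) = 0.4522
Δ_put = N(d₁) − 1 = 0.4522 − 1 = -0.5478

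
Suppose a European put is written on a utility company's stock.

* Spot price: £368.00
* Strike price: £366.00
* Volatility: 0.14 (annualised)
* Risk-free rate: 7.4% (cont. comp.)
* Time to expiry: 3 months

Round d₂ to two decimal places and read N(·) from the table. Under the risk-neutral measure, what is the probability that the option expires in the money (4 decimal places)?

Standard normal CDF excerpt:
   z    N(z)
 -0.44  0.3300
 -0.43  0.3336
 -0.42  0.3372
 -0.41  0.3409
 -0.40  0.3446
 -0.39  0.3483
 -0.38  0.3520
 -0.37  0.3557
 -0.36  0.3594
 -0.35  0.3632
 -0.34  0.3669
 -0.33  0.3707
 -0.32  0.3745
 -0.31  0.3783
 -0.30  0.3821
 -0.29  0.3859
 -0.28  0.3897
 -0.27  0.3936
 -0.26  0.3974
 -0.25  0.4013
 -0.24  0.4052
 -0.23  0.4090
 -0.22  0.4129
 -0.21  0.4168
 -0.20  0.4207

0.3783

σ√T = 0.14·√0.25 = 0.0700
d₁ = [ln(368/366) + (0.074 + 0.14²/2)·0.25] / 0.0700 = [0.0054 + 0.0209] / 0.0700 = 0.3771 ≈ 0.38
d₂ = d₁ − σ√T = 0.3771 − 0.0700 = 0.3071 ≈ 0.31
Risk-neutral Pr[S_T < K] = N(−d₂) = N(-0.31) = 0.3783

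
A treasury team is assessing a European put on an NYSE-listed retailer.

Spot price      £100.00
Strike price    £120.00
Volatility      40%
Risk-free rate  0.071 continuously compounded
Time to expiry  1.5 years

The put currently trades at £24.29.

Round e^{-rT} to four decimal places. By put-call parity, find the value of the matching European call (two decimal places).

exp(−rT) = exp(−0.071·1.5) = 0.8990
Put-call parity: C − P = S − K·e^(−rT) = 100 − 120·0.8990 = 100 − 107.8800 = -7.8800
C = P + (C − P) = 24.29 + (-7.8800) = 16.4100

£16.41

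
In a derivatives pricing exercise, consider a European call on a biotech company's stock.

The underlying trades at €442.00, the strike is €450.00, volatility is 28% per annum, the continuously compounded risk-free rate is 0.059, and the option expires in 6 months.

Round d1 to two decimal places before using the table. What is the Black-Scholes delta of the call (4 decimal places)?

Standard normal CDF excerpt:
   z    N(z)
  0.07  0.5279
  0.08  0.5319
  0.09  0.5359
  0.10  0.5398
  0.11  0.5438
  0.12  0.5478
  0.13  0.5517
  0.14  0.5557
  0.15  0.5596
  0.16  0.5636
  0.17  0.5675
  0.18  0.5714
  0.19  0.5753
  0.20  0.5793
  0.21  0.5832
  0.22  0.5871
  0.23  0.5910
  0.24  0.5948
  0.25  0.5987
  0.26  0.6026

0.5636

T = 0.5;  σ√T = 0.1980
d₁ = [ln(442/450) + (0.059 + 0.28²/2)·0.5] / 0.1980 = [-0.0179 + 0.0491] / 0.1980 = 0.1574 ⇒ 0.16
N(d₁) = N(0.16) = 0.5636
Δ_call = N(d₁) = 0.5636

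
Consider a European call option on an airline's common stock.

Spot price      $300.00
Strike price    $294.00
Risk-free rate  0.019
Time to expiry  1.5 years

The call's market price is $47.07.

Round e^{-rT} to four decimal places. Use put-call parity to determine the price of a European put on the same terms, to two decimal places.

$32.81

e^(−rT) = e^(−0.019·1.5) = 0.9719
Put-call parity: C − P = S − K·e^(−rT) = 300 − 294·0.9719 = 300 − 285.7386 = 14.2614
P = C − (C − P) = 47.07 − (14.2614) = 32.8086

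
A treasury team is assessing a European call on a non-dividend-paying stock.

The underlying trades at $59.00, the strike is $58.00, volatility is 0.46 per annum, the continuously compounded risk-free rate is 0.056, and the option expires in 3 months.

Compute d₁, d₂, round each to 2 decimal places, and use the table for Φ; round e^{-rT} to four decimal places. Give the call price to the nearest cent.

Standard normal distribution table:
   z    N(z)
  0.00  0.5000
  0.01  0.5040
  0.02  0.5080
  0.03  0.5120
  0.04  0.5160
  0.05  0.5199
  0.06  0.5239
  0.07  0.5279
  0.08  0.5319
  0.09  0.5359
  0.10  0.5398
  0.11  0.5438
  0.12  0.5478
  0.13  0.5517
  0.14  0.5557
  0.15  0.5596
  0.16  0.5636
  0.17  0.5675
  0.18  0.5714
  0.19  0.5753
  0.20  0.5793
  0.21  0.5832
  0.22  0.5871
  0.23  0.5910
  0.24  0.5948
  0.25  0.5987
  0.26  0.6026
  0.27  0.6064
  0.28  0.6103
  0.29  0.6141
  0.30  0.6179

σ√T = 0.46·√0.25 = 0.2300
d₁ = [ln(59/58) + (0.056 + 0.46²/2)·0.25] / 0.2300 = [0.0171 + 0.0404] / 0.2300 = 0.2502 → 0.25
d₂ = d₁ − σ√T = 0.2502 − 0.2300 = 0.0202 → 0.02
exp(−rT) = exp(−0.056·0.25) = 0.9861
N(d₁) = N(0.25) = 0.5987;  N(d₂) = N(0.02) = 0.5080
C = 59·0.5987 − 58·0.9861·0.5080 = 35.3233 − 29.0545 = 6.2688

$6.27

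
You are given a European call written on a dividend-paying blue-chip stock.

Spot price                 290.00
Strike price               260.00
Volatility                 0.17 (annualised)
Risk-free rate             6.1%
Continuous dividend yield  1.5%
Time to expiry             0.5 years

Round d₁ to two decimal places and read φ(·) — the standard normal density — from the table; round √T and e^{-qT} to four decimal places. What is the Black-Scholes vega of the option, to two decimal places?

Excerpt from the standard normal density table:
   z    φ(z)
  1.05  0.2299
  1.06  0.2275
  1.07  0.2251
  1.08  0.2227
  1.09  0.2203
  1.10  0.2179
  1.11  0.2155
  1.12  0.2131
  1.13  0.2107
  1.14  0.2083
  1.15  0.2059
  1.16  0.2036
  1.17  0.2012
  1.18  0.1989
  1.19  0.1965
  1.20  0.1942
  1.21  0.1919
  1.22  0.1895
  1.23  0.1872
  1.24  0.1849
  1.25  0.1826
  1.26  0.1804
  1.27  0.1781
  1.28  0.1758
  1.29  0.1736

41.44

T = 0.5;  σ√T = 0.1202
d₁ = [ln(290/260) + (0.061 − 0.015 + ½·0.17²)·0.5] / (σ√T) = (0.1092 + 0.0302) / 0.1202 = 1.1599 → 1.16
√T = √0.5 = 0.7071
φ(d₁) = φ(1.16) = 0.2036
e^(−qT) = e^(−0.015·0.5) = 0.9925
vega = S·e^(−qT)·φ(d₁)·√T = 290·0.9925·0.2036·0.7071 = 41.4369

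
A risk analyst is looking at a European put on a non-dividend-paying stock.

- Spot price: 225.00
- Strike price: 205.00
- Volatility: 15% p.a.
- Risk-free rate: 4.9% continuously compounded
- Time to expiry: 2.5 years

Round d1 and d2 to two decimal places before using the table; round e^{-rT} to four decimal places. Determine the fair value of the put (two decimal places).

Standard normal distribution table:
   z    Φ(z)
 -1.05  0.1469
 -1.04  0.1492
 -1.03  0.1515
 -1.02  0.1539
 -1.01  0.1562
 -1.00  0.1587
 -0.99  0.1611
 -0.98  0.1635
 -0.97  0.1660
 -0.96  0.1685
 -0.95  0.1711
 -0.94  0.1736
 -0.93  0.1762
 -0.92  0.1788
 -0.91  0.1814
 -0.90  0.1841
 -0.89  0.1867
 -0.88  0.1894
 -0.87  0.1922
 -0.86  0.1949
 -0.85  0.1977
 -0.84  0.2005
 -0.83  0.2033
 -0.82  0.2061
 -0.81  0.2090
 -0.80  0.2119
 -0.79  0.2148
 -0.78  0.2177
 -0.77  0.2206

σ√T = 0.15 × 1.5811 = 0.2372
d₁ = [ln(225/205) + (0.049 + 0.15²/2)·2.5] / 0.2372 = [0.0931 + 0.1506] / 0.2372 = 1.0276 ≈ 1.03
d₂ = d₁ − σ√T = 1.0276 − 0.2372 = 0.7904 ≈ 0.79
e^(−rT) = e^(−0.049·2.5) = 0.8847
N(−d₂) = N(-0.79) = 0.2148;  N(−d₁) = N(-1.03) = 0.1515
P = 205·0.8847·0.2148 − 225·0.1515 = 38.9569 − 34.0875 = 4.8694

4.87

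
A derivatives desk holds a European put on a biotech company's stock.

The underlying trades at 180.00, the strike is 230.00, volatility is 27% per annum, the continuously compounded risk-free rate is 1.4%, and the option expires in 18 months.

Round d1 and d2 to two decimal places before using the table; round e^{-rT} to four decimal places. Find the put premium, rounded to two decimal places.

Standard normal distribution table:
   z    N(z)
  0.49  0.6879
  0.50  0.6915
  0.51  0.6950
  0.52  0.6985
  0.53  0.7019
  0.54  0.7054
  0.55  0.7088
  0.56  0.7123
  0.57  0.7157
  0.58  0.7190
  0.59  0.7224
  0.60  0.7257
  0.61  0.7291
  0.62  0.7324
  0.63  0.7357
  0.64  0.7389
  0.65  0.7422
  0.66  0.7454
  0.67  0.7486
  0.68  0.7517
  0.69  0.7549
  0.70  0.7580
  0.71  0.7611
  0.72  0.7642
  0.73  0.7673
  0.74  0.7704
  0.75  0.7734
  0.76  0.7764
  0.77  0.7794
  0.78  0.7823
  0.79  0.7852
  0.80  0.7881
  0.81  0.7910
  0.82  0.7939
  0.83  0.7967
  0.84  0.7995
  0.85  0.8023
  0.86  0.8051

54.96

T = 1.5;  σ√T = 0.3307
d₁ = [ln(180/230) + (0.014 + ½·0.27²)·1.5] / (σ√T) = (-0.2451 + 0.0757) / 0.3307 = -0.5124 ⇒ -0.51
d₂ = -0.5124 − 0.3307 = -0.8431 ⇒ -0.84
e^(−rT) = e^(−0.014·1.5) = 0.9792
P = 230·0.9792·N(0.84) − 180·N(0.51) = 230·0.9792·0.7995 − 180·0.6950 = 180.0602 − 125.1000 = 54.9602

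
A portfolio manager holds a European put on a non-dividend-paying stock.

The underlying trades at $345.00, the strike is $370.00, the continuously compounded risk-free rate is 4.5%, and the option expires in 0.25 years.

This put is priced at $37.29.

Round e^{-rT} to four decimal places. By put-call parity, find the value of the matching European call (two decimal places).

exp(−rT) = exp(−0.045·0.25) = 0.9888
Put-call parity: C − P = S − K·e^(−rT) = 345 − 370·0.9888 = 345 − 365.8560 = -20.8560
C = P + (C − P) = 37.29 + (-20.8560) = 16.4340

$16.43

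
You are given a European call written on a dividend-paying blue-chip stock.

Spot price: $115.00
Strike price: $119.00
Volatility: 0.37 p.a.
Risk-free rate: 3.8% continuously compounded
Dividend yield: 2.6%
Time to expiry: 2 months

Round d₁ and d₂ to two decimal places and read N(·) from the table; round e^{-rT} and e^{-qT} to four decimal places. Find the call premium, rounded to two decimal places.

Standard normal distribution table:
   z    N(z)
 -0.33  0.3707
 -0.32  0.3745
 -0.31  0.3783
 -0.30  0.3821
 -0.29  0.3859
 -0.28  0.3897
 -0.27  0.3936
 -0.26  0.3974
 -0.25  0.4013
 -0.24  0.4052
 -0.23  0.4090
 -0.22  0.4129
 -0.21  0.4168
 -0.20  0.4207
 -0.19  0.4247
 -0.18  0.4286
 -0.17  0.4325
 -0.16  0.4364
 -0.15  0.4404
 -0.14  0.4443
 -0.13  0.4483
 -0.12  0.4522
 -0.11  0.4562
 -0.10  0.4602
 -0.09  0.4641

σ√T = 0.37·√0.1667 = 0.1511
d₁ = [ln(115/119) + (0.038 − 0.026 + 0.37²/2)·0.1667] / 0.1511 = [-0.0342 + 0.0134] / 0.1511 = -0.1376 → -0.14
d₂ = d₁ − σ√T = -0.1376 − 0.1511 = -0.2886 → -0.29
e^(−qT) = e^(−0.026·0.1667) = 0.9957;  e^(−rT) = e^(−0.038·0.1667) = 0.9937
N(d₁) = N(-0.14) = 0.4443;  N(d₂) = N(-0.29) = 0.3859
C = 115·0.9957·0.4443 − 119·0.9937·0.3859 = 50.8748 − 45.6328 = 5.2420

$5.24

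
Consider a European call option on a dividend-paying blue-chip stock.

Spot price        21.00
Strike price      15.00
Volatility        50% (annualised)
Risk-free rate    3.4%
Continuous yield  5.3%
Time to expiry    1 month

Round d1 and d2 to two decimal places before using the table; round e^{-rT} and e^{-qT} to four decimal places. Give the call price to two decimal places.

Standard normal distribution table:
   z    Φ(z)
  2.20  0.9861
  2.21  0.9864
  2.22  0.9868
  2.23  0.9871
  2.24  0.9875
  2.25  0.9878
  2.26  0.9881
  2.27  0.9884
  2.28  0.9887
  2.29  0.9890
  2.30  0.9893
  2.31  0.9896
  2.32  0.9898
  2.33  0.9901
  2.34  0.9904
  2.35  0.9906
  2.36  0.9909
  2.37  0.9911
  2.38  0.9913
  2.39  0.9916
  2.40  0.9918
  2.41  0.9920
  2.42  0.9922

5.96

σ√T = 0.5·√0.08333 = 0.1443
d₁ = [ln(21/15) + (0.034 − 0.053 + ½·0.5²)·0.08333] / (σ√T) = (0.3365 + 0.0088) / 0.1443 = 2.3923 ≈ 2.39
d₂ = 2.3923 − 0.1443 = 2.2480 ≈ 2.25
e^(−qT) = e^(−0.053·0.08333) = 0.9956;  e^(−rT) = e^(−0.034·0.08333) = 0.9972
N(d₁) = N(2.39) = 0.9916;  N(d₂) = N(2.25) = 0.9878
C = 21·0.9956·0.9916 − 15·0.9972·0.9878 = 20.7320 − 14.7755 = 5.9565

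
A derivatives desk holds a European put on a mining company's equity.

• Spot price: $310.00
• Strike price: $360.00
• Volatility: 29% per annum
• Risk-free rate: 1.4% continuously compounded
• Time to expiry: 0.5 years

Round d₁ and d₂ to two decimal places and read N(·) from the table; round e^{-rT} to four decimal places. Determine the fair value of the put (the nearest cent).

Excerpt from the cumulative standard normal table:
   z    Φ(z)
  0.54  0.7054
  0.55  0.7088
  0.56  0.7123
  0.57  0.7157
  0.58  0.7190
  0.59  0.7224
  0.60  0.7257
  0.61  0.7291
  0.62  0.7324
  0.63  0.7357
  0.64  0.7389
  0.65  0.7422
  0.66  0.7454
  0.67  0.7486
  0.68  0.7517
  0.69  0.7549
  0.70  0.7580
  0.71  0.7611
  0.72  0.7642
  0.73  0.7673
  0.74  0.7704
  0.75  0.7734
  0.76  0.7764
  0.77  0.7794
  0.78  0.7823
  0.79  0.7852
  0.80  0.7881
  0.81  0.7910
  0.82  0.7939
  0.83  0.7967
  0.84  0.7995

T = 0.5;  σ√T = 0.2051
d₁ = [ln(310/360) + (0.014 + ½·0.29²)·0.5] / (σ√T) = (-0.1495 + 0.0280) / 0.2051 = -0.5925 which rounds to -0.59
d₂ = -0.5925 − 0.2051 = -0.7976 which rounds to -0.80
exp(−rT) = exp(−0.014·0.5) = 0.9930
N(−d₂) = N(0.80) = 0.7881;  N(−d₁) = N(0.59) = 0.7224
P = 360·0.9930·0.7881 − 310·0.7224 = 281.7300 − 223.9440 = 57.7860

$57.79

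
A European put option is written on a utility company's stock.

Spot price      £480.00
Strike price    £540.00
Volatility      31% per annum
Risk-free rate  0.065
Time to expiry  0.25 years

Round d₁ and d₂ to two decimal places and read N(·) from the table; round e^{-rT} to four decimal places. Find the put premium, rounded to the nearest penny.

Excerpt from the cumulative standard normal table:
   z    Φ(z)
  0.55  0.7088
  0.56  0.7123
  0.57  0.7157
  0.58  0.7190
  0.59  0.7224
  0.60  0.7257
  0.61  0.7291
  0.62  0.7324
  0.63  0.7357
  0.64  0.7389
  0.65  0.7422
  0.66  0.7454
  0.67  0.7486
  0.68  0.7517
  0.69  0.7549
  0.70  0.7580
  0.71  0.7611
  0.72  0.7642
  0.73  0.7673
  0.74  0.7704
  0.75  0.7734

£62.55

σ√T = 0.31 × 0.5000 = 0.1550
ln(S/K) + (r + σ²/2)T = ln(480/540) + (0.065 + 0.31²/2)·0.25 = -0.1178 + 0.0283 = -0.0895
d₁ = -0.0895 / 0.1550 = -0.5776 ⇒ -0.58
d₂ = d₁ − σ√T = -0.5776 − 0.1550 = -0.7326 ⇒ -0.73
exp(−rT) = exp(−0.065·0.25) = 0.9839
P = 540·0.9839·N(0.73) − 480·N(0.58) = 540·0.9839·0.7673 − 480·0.7190 = 407.6711 − 345.1200 = 62.5511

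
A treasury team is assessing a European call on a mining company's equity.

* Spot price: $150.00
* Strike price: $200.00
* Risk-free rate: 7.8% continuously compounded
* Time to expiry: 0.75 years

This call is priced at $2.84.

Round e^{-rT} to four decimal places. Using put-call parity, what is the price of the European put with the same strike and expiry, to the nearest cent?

exp(−rT) = exp(−0.078·0.75) = 0.9432
Put-call parity: C − P = S − K·e^(−rT) = 150 − 200·0.9432 = 150 − 188.6400 = -38.6400
P = C − (C − P) = 2.84 − (-38.6400) = 41.4800

$41.48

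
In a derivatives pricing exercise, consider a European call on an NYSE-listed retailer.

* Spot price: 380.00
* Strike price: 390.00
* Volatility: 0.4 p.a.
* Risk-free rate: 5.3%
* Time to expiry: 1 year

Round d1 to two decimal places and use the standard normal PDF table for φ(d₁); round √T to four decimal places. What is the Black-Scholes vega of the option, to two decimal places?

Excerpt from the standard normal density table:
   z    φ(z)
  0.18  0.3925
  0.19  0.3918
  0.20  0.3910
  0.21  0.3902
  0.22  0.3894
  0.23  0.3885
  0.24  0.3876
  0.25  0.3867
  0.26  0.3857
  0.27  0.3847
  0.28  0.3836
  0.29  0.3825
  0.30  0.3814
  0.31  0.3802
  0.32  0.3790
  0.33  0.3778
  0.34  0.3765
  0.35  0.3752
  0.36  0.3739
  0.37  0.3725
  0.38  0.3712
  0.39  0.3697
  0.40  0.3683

σ√T = 0.4 × 1.0000 = 0.4000
d₁ = [ln(380/390) + (0.053 + ½·0.4²)·1] / (σ√T) = (-0.0260 + 0.1330) / 0.4000 = 0.2676 ≈ 0.27
√T = √1 = 1.0000
φ(d₁) = φ(0.27) = 0.3847
vega = S·φ(d₁)·√T = 380·0.3847·1.0000 = 146.1860
(The put has the same vega.)

146.19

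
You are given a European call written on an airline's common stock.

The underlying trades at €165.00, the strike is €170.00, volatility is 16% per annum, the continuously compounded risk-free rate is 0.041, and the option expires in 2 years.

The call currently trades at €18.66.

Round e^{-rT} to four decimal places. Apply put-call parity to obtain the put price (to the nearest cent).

exp(−rT) = exp(−0.041·2) = 0.9213
Put-call parity: C − P = S − K·e^(−rT) = 165 − 170·0.9213 = 165 − 156.6210 = 8.3790
P = C − (C − P) = 18.66 − (8.3790) = 10.2810

€10.28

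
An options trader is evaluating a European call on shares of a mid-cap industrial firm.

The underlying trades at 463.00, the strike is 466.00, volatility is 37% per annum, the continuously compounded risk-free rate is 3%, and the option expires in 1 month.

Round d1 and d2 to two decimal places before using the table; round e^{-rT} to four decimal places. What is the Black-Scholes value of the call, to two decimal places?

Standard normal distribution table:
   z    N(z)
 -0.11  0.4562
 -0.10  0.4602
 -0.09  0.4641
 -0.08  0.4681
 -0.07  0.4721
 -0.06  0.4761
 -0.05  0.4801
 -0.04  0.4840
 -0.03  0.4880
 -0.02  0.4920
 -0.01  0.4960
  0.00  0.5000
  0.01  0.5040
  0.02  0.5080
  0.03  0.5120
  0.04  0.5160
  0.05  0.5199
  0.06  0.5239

19.47

σ√T = 0.37·√0.08333 = 0.1068
d₁ = [ln(463/466) + (0.03 + ½·0.37²)·0.08333] / (σ√T) = (-0.0065 + 0.0082) / 0.1068 = 0.0163 ≈ 0.02
d₂ = 0.0163 − 0.1068 = -0.0905 ≈ -0.09
exp(−rT) = exp(−0.03·0.08333) = 0.9975
C = 463·N(0.02) − 466·0.9975·N(-0.09) = 463·0.5080 − 466·0.9975·0.4641 = 235.2040 − 215.7299 = 19.4741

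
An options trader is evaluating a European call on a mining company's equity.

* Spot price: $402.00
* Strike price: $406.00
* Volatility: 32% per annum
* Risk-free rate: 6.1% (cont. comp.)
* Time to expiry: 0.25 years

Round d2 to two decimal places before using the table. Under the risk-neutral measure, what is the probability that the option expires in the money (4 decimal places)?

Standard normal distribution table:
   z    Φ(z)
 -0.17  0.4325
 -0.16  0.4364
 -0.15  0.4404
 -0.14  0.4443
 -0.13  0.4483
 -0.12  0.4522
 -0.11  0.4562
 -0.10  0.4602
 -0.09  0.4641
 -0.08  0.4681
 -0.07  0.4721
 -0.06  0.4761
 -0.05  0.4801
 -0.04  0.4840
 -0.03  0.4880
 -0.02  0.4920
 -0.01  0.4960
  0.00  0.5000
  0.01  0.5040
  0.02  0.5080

0.4801

σ√T = 0.32 × 0.5000 = 0.1600
ln(S/K) + (r + σ²/2)T = ln(402/406) + (0.061 + 0.32²/2)·0.25 = -0.0099 + 0.0280 = 0.0181
d₁ = 0.0181 / 0.1600 = 0.1134 ⇒ 0.11
d₂ = d₁ − σ√T = 0.1134 − 0.1600 = -0.0466 ⇒ -0.05
Risk-neutral Pr[S_T > K] = N(d₂) = N(-0.05) = 0.4801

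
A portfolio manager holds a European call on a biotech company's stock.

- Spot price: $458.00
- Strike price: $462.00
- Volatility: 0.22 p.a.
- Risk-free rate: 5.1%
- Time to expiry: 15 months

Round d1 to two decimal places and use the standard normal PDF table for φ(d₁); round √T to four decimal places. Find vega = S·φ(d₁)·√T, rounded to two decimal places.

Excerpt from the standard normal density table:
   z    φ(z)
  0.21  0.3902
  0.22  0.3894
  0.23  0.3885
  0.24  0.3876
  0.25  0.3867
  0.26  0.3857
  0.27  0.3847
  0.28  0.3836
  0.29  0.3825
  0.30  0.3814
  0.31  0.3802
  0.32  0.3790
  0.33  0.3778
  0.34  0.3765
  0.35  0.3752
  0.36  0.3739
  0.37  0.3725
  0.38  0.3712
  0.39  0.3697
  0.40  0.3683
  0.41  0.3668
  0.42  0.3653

σ√T = 0.22·√1.25 = 0.2460
d₁ = [ln(458/462) + (0.051 + 0.22²/2)·1.25] / 0.2460 = [-0.0087 + 0.0940] / 0.2460 = 0.3468 which rounds to 0.35
√T = √1.25 = 1.1180
φ(d₁) = φ(0.35) = 0.3752
vega = S·φ(d₁)·√T = 458·0.3752·1.1180 = 192.1189
(The put has the same vega.)

192.12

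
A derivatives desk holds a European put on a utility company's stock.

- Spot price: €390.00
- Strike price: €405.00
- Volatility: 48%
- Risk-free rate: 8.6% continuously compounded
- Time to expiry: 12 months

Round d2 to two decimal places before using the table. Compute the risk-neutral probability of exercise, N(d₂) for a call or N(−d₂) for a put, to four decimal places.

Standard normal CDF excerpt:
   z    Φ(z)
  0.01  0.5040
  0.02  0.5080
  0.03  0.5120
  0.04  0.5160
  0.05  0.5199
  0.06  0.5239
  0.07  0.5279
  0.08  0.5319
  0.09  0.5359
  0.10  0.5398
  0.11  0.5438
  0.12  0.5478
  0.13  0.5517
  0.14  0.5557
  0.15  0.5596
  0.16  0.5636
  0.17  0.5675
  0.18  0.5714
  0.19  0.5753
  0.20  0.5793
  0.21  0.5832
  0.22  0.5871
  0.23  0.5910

0.5557

T = 1;  σ√T = 0.4800
ln(S/K) + (r + σ²/2)T = ln(390/405) + (0.086 + 0.48²/2)·1 = -0.0377 + 0.2012 = 0.1635
d₁ = 0.1635 / 0.4800 = 0.3405 → 0.34
d₂ = d₁ − σ√T = 0.3405 − 0.4800 = -0.1395 → -0.14
Pr(exercise) under Q = N(−d₂) = N(0.14) = 0.5557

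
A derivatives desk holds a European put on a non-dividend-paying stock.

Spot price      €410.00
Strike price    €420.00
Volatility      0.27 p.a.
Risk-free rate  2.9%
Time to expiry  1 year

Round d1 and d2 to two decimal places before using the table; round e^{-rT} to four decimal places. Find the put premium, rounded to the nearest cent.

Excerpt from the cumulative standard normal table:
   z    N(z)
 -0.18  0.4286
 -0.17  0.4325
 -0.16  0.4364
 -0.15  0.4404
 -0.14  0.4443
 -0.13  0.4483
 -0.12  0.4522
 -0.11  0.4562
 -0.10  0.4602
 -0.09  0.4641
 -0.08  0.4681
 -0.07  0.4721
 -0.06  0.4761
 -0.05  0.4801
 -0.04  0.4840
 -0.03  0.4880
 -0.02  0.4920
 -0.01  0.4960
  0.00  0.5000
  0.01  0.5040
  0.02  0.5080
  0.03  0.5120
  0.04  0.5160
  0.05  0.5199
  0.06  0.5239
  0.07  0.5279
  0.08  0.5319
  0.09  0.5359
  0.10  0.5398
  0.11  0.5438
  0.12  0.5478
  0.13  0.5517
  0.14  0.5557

€42.93

T = 1;  σ√T = 0.2700
d₁ = [ln(410/420) + (0.029 + 0.27²/2)·1] / 0.2700 = [-0.0241 + 0.0655] / 0.2700 = 0.1532 which rounds to 0.15
d₂ = d₁ − σ√T = 0.1532 − 0.2700 = -0.1168 which rounds to -0.12
exp(−rT) = exp(−0.029·1) = 0.9714
N(−d₂) = N(0.12) = 0.5478;  N(−d₁) = N(-0.15) = 0.4404
P = 420·0.9714·0.5478 − 410·0.4404 = 223.4958 − 180.5640 = 42.9318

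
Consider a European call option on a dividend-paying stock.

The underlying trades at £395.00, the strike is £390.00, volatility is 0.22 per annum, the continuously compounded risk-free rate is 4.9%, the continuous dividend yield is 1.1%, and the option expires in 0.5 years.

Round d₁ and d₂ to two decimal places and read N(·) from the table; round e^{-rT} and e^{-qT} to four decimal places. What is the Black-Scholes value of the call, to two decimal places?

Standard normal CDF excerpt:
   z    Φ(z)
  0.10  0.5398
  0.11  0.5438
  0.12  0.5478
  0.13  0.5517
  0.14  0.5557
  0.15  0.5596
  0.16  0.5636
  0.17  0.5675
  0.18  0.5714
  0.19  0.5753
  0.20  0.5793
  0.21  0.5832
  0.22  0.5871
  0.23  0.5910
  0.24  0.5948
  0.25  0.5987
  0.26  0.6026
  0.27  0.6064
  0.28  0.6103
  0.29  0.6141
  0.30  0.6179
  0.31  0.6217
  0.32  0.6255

T = 0.5;  σ√T = 0.1556
d₁ = [ln(395/390) + (0.049 − 0.011 + 0.22²/2)·0.5] / 0.1556 = [0.0127 + 0.0311] / 0.1556 = 0.2818 → 0.28
d₂ = d₁ − σ√T = 0.2818 − 0.1556 = 0.1262 → 0.13
exp(−qT) = exp(−0.011·0.5) = 0.9945;  exp(−rT) = exp(−0.049·0.5) = 0.9758
N(d₁) = N(0.28) = 0.6103;  N(d₂) = N(0.13) = 0.5517
C = 395·0.9945·0.6103 − 390·0.9758·0.5517 = 239.7426 − 209.9561 = 29.7866

£29.79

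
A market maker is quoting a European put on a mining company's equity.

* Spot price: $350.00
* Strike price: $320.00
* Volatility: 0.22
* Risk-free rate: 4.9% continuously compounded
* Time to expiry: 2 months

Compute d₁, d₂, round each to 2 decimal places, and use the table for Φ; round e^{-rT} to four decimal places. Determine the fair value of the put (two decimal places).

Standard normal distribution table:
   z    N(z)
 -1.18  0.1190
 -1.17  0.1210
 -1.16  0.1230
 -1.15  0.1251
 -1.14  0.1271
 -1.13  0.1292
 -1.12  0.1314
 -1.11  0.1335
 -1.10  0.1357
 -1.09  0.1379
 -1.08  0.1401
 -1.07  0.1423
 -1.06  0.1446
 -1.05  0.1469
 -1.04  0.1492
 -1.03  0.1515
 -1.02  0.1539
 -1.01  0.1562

$2.14

σ√T = 0.22 × 0.4082 = 0.0898
d₁ = [ln(350/320) + (0.049 + 0.22²/2)·0.1667] / 0.0898 = [0.0896 + 0.0122] / 0.0898 = 1.1336 ≈ 1.13
d₂ = d₁ − σ√T = 1.1336 − 0.0898 = 1.0438 ≈ 1.04
e^(−rT) = e^(−0.049·0.1667) = 0.9919
N(−d₂) = N(-1.04) = 0.1492;  N(−d₁) = N(-1.13) = 0.1292
P = 320·0.9919·0.1492 − 350·0.1292 = 47.3573 − 45.2200 = 2.1373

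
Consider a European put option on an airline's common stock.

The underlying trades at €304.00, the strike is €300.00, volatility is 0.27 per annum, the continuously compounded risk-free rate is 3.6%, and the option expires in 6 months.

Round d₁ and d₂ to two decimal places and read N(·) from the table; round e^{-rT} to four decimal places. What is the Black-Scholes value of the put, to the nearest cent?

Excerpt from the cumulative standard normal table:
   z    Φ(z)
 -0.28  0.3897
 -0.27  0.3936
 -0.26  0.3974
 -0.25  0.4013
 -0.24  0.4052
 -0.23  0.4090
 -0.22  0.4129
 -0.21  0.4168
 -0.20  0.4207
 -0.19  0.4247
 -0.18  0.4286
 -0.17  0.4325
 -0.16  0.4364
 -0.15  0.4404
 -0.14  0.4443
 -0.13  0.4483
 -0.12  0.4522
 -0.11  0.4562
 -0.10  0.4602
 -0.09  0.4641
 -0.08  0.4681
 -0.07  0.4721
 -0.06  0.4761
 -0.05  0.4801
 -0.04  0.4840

€18.30

σ√T = 0.27·√0.5 = 0.1909
d₁ = [ln(304/300) + (0.036 + ½·0.27²)·0.5] / (σ√T) = (0.0132 + 0.0362) / 0.1909 = 0.2591 ≈ 0.26
d₂ = 0.2591 − 0.1909 = 0.0682 ≈ 0.07
e^(−rT) = e^(−0.036·0.5) = 0.9822
N(−d₂) = N(-0.07) = 0.4721;  N(−d₁) = N(-0.26) = 0.3974
P = 300·0.9822·0.4721 − 304·0.3974 = 139.1090 − 120.8096 = 18.2994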